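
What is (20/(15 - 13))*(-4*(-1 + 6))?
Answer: -200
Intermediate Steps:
(20/(15 - 13))*(-4*(-1 + 6)) = (20/2)*(-4*5) = (20*(½))*(-20) = 10*(-20) = -200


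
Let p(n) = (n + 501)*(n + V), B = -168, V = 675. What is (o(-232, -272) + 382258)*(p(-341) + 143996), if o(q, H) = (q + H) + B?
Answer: 75338813496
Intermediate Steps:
o(q, H) = -168 + H + q (o(q, H) = (q + H) - 168 = (H + q) - 168 = -168 + H + q)
p(n) = (501 + n)*(675 + n) (p(n) = (n + 501)*(n + 675) = (501 + n)*(675 + n))
(o(-232, -272) + 382258)*(p(-341) + 143996) = ((-168 - 272 - 232) + 382258)*((338175 + (-341)² + 1176*(-341)) + 143996) = (-672 + 382258)*((338175 + 116281 - 401016) + 143996) = 381586*(53440 + 143996) = 381586*197436 = 75338813496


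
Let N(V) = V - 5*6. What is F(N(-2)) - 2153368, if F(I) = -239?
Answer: -2153607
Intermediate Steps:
N(V) = -30 + V (N(V) = V - 30 = -30 + V)
F(N(-2)) - 2153368 = -239 - 2153368 = -2153607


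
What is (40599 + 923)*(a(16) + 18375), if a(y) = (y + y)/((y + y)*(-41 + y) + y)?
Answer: 37385287706/49 ≈ 7.6296e+8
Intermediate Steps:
a(y) = 2*y/(y + 2*y*(-41 + y)) (a(y) = (2*y)/((2*y)*(-41 + y) + y) = (2*y)/(2*y*(-41 + y) + y) = (2*y)/(y + 2*y*(-41 + y)) = 2*y/(y + 2*y*(-41 + y)))
(40599 + 923)*(a(16) + 18375) = (40599 + 923)*(2/(-81 + 2*16) + 18375) = 41522*(2/(-81 + 32) + 18375) = 41522*(2/(-49) + 18375) = 41522*(2*(-1/49) + 18375) = 41522*(-2/49 + 18375) = 41522*(900373/49) = 37385287706/49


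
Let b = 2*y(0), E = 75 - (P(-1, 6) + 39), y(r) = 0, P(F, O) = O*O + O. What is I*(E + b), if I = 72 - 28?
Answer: -264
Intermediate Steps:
P(F, O) = O + O² (P(F, O) = O² + O = O + O²)
I = 44
E = -6 (E = 75 - (6*(1 + 6) + 39) = 75 - (6*7 + 39) = 75 - (42 + 39) = 75 - 1*81 = 75 - 81 = -6)
b = 0 (b = 2*0 = 0)
I*(E + b) = 44*(-6 + 0) = 44*(-6) = -264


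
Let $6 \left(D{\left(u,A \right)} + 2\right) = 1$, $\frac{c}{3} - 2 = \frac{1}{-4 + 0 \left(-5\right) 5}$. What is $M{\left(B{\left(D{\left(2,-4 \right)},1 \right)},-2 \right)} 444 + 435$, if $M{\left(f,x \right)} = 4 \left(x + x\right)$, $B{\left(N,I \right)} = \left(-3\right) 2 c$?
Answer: $-6669$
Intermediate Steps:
$c = \frac{21}{4}$ ($c = 6 + \frac{3}{-4 + 0 \left(-5\right) 5} = 6 + \frac{3}{-4 + 0 \cdot 5} = 6 + \frac{3}{-4 + 0} = 6 + \frac{3}{-4} = 6 + 3 \left(- \frac{1}{4}\right) = 6 - \frac{3}{4} = \frac{21}{4} \approx 5.25$)
$D{\left(u,A \right)} = - \frac{11}{6}$ ($D{\left(u,A \right)} = -2 + \frac{1}{6} \cdot 1 = -2 + \frac{1}{6} = - \frac{11}{6}$)
$B{\left(N,I \right)} = - \frac{63}{2}$ ($B{\left(N,I \right)} = \left(-3\right) 2 \cdot \frac{21}{4} = \left(-6\right) \frac{21}{4} = - \frac{63}{2}$)
$M{\left(f,x \right)} = 8 x$ ($M{\left(f,x \right)} = 4 \cdot 2 x = 8 x$)
$M{\left(B{\left(D{\left(2,-4 \right)},1 \right)},-2 \right)} 444 + 435 = 8 \left(-2\right) 444 + 435 = \left(-16\right) 444 + 435 = -7104 + 435 = -6669$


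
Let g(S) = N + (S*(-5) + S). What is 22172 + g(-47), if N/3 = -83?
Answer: 22111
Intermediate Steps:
N = -249 (N = 3*(-83) = -249)
g(S) = -249 - 4*S (g(S) = -249 + (S*(-5) + S) = -249 + (-5*S + S) = -249 - 4*S)
22172 + g(-47) = 22172 + (-249 - 4*(-47)) = 22172 + (-249 + 188) = 22172 - 61 = 22111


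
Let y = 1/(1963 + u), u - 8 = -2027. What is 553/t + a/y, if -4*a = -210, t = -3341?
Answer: -9823093/3341 ≈ -2940.2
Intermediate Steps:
u = -2019 (u = 8 - 2027 = -2019)
a = 105/2 (a = -¼*(-210) = 105/2 ≈ 52.500)
y = -1/56 (y = 1/(1963 - 2019) = 1/(-56) = -1/56 ≈ -0.017857)
553/t + a/y = 553/(-3341) + 105/(2*(-1/56)) = 553*(-1/3341) + (105/2)*(-56) = -553/3341 - 2940 = -9823093/3341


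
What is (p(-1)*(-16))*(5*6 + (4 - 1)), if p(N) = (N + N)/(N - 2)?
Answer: -352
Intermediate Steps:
p(N) = 2*N/(-2 + N) (p(N) = (2*N)/(-2 + N) = 2*N/(-2 + N))
(p(-1)*(-16))*(5*6 + (4 - 1)) = ((2*(-1)/(-2 - 1))*(-16))*(5*6 + (4 - 1)) = ((2*(-1)/(-3))*(-16))*(30 + 3) = ((2*(-1)*(-⅓))*(-16))*33 = ((⅔)*(-16))*33 = -32/3*33 = -352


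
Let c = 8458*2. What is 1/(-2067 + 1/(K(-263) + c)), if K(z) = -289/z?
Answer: -4449197/9196489936 ≈ -0.00048379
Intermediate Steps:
c = 16916
1/(-2067 + 1/(K(-263) + c)) = 1/(-2067 + 1/(-289/(-263) + 16916)) = 1/(-2067 + 1/(-289*(-1/263) + 16916)) = 1/(-2067 + 1/(289/263 + 16916)) = 1/(-2067 + 1/(4449197/263)) = 1/(-2067 + 263/4449197) = 1/(-9196489936/4449197) = -4449197/9196489936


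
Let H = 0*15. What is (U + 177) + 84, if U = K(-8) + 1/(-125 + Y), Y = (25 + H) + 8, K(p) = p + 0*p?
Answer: 23275/92 ≈ 252.99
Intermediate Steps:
K(p) = p (K(p) = p + 0 = p)
H = 0
Y = 33 (Y = (25 + 0) + 8 = 25 + 8 = 33)
U = -737/92 (U = -8 + 1/(-125 + 33) = -8 + 1/(-92) = -8 - 1/92 = -737/92 ≈ -8.0109)
(U + 177) + 84 = (-737/92 + 177) + 84 = 15547/92 + 84 = 23275/92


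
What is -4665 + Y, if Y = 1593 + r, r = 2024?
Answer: -1048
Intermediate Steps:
Y = 3617 (Y = 1593 + 2024 = 3617)
-4665 + Y = -4665 + 3617 = -1048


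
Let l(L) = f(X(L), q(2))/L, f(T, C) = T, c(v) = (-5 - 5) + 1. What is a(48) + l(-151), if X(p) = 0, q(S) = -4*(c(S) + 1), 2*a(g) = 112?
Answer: 56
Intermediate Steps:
a(g) = 56 (a(g) = (½)*112 = 56)
c(v) = -9 (c(v) = -10 + 1 = -9)
q(S) = 32 (q(S) = -4*(-9 + 1) = -4*(-8) = 32)
l(L) = 0 (l(L) = 0/L = 0)
a(48) + l(-151) = 56 + 0 = 56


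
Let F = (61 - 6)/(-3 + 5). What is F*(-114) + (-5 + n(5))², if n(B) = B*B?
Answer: -2735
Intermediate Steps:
n(B) = B²
F = 55/2 ≈ 27.500
F*(-114) + (-5 + n(5))² = (55/2)*(-114) + (-5 + 5²)² = -3135 + (-5 + 25)² = -3135 + 20² = -3135 + 400 = -2735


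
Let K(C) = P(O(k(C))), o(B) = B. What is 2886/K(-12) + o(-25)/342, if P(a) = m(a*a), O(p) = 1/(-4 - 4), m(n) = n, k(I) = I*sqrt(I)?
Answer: 63168743/342 ≈ 1.8470e+5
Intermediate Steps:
k(I) = I**(3/2)
O(p) = -1/8 (O(p) = 1/(-8) = -1/8)
P(a) = a**2 (P(a) = a*a = a**2)
K(C) = 1/64 (K(C) = (-1/8)**2 = 1/64)
2886/K(-12) + o(-25)/342 = 2886/(1/64) - 25/342 = 2886*64 - 25*1/342 = 184704 - 25/342 = 63168743/342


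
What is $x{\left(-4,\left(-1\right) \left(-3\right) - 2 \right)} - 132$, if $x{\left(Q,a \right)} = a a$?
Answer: $-131$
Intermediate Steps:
$x{\left(Q,a \right)} = a^{2}$
$x{\left(-4,\left(-1\right) \left(-3\right) - 2 \right)} - 132 = \left(\left(-1\right) \left(-3\right) - 2\right)^{2} - 132 = \left(3 - 2\right)^{2} - 132 = 1^{2} - 132 = 1 - 132 = -131$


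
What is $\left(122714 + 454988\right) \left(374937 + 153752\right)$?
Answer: $305424692678$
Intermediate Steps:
$\left(122714 + 454988\right) \left(374937 + 153752\right) = 577702 \cdot 528689 = 305424692678$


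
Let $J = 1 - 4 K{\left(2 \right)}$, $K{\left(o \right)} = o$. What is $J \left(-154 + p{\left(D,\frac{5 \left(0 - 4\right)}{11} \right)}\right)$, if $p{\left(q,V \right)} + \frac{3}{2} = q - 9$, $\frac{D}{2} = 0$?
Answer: $\frac{2303}{2} \approx 1151.5$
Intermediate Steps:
$D = 0$ ($D = 2 \cdot 0 = 0$)
$J = -7$ ($J = 1 - 8 = -7$)
$p{\left(q,V \right)} = - \frac{21}{2} + q$ ($p{\left(q,V \right)} = - \frac{3}{2} + \left(q - 9\right) = - \frac{3}{2} + \left(-9 + q\right) = - \frac{21}{2} + q$)
$J \left(-154 + p{\left(D,\frac{5 \left(0 - 4\right)}{11} \right)}\right) = - 7 \left(-154 + \left(- \frac{21}{2} + 0\right)\right) = - 7 \left(-154 - \frac{21}{2}\right) = \left(-7\right) \left(- \frac{329}{2}\right) = \frac{2303}{2}$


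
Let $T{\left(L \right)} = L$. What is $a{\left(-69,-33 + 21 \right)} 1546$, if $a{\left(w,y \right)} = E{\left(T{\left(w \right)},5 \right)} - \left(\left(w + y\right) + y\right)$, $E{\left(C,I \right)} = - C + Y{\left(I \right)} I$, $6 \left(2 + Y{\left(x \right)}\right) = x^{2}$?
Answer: $\frac{801601}{3} \approx 2.672 \cdot 10^{5}$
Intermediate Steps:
$Y{\left(x \right)} = -2 + \frac{x^{2}}{6}$
$E{\left(C,I \right)} = - C + I \left(-2 + \frac{I^{2}}{6}\right)$ ($E{\left(C,I \right)} = - C + \left(-2 + \frac{I^{2}}{6}\right) I = - C + I \left(-2 + \frac{I^{2}}{6}\right)$)
$a{\left(w,y \right)} = \frac{65}{6} - 2 w - 2 y$ ($a{\left(w,y \right)} = \left(- w - 10 + \frac{5^{3}}{6}\right) - \left(\left(w + y\right) + y\right) = \left(- w - 10 + \frac{1}{6} \cdot 125\right) - \left(w + 2 y\right) = \left(- w - 10 + \frac{125}{6}\right) - \left(w + 2 y\right) = \left(\frac{65}{6} - w\right) - \left(w + 2 y\right) = \frac{65}{6} - 2 w - 2 y$)
$a{\left(-69,-33 + 21 \right)} 1546 = \left(\frac{65}{6} - -138 - 2 \left(-33 + 21\right)\right) 1546 = \left(\frac{65}{6} + 138 - -24\right) 1546 = \left(\frac{65}{6} + 138 + 24\right) 1546 = \frac{1037}{6} \cdot 1546 = \frac{801601}{3}$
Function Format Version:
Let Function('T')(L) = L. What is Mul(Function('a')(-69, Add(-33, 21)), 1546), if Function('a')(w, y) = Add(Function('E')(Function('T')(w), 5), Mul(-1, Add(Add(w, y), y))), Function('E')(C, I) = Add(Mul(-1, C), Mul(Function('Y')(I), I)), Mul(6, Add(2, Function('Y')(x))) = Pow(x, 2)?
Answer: Rational(801601, 3) ≈ 2.6720e+5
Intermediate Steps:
Function('Y')(x) = Add(-2, Mul(Rational(1, 6), Pow(x, 2)))
Function('E')(C, I) = Add(Mul(-1, C), Mul(I, Add(-2, Mul(Rational(1, 6), Pow(I, 2))))) (Function('E')(C, I) = Add(Mul(-1, C), Mul(Add(-2, Mul(Rational(1, 6), Pow(I, 2))), I)) = Add(Mul(-1, C), Mul(I, Add(-2, Mul(Rational(1, 6), Pow(I, 2))))))
Function('a')(w, y) = Add(Rational(65, 6), Mul(-2, w), Mul(-2, y)) (Function('a')(w, y) = Add(Add(Mul(-1, w), Mul(-2, 5), Mul(Rational(1, 6), Pow(5, 3))), Mul(-1, Add(Add(w, y), y))) = Add(Add(Mul(-1, w), -10, Mul(Rational(1, 6), 125)), Mul(-1, Add(w, Mul(2, y)))) = Add(Add(Mul(-1, w), -10, Rational(125, 6)), Add(Mul(-1, w), Mul(-2, y))) = Add(Add(Rational(65, 6), Mul(-1, w)), Add(Mul(-1, w), Mul(-2, y))) = Add(Rational(65, 6), Mul(-2, w), Mul(-2, y)))
Mul(Function('a')(-69, Add(-33, 21)), 1546) = Mul(Add(Rational(65, 6), Mul(-2, -69), Mul(-2, Add(-33, 21))), 1546) = Mul(Add(Rational(65, 6), 138, Mul(-2, -12)), 1546) = Mul(Add(Rational(65, 6), 138, 24), 1546) = Mul(Rational(1037, 6), 1546) = Rational(801601, 3)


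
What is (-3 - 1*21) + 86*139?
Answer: 11930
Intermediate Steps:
(-3 - 1*21) + 86*139 = (-3 - 21) + 11954 = -24 + 11954 = 11930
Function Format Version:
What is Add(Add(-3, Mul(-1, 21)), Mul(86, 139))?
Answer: 11930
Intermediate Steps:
Add(Add(-3, Mul(-1, 21)), Mul(86, 139)) = Add(Add(-3, -21), 11954) = Add(-24, 11954) = 11930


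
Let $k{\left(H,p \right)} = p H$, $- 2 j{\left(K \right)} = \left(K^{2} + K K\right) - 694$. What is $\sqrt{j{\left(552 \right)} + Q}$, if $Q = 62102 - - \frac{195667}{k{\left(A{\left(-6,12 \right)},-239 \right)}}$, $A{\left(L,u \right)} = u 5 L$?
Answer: $\frac{i \sqrt{49815784633870}}{14340} \approx 492.19 i$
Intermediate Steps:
$j{\left(K \right)} = 347 - K^{2}$ ($j{\left(K \right)} = - \frac{\left(K^{2} + K K\right) - 694}{2} = - \frac{\left(K^{2} + K^{2}\right) - 694}{2} = - \frac{2 K^{2} - 694}{2} = - \frac{-694 + 2 K^{2}}{2} = 347 - K^{2}$)
$A{\left(L,u \right)} = 5 L u$ ($A{\left(L,u \right)} = 5 u L = 5 L u$)
$k{\left(H,p \right)} = H p$
$Q = \frac{5343451747}{86040}$ ($Q = 62102 - - \frac{195667}{5 \left(-6\right) 12 \left(-239\right)} = 62102 - - \frac{195667}{\left(-360\right) \left(-239\right)} = 62102 - - \frac{195667}{86040} = 62102 + \frac{195667}{86040} = \frac{5343451747}{86040} \approx 62104.0$)
$\sqrt{j{\left(552 \right)} + Q} = \sqrt{\left(347 - 552^{2}\right) + \frac{5343451747}{86040}} = \sqrt{\left(347 - 304704\right) + \frac{5343451747}{86040}} = \sqrt{-304357 + \frac{5343451747}{86040}} = \sqrt{- \frac{20843424533}{86040}} = \frac{i \sqrt{49815784633870}}{14340}$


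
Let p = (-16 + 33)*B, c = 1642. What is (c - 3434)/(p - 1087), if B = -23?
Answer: 896/739 ≈ 1.2125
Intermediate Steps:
p = -391 (p = (-16 + 33)*(-23) = 17*(-23) = -391)
(c - 3434)/(p - 1087) = (1642 - 3434)/(-391 - 1087) = -1792/(-1478) = -1792*(-1/1478) = 896/739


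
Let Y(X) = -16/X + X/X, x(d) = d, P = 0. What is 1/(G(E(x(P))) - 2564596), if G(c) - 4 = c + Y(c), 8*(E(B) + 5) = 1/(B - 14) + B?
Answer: -62832/161138495729 ≈ -3.8993e-7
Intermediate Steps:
Y(X) = 1 - 16/X (Y(X) = -16/X + 1 = 1 - 16/X)
E(B) = -5 + B/8 + 1/(8*(-14 + B)) (E(B) = -5 + (1/(B - 14) + B)/8 = -5 + (1/(-14 + B) + B)/8 = -5 + (B + 1/(-14 + B))/8 = -5 + (B/8 + 1/(8*(-14 + B))) = -5 + B/8 + 1/(8*(-14 + B)))
G(c) = 4 + c + (-16 + c)/c (G(c) = 4 + (c + (-16 + c)/c) = 4 + c + (-16 + c)/c)
1/(G(E(x(P))) - 2564596) = 1/((5 + (561 + 0² - 54*0)/(8*(-14 + 0)) - 16*8*(-14 + 0)/(561 + 0² - 54*0)) - 2564596) = 1/((5 + (⅛)*(561 + 0 + 0)/(-14) - 16*(-112/(561 + 0 + 0))) - 2564596) = 1/((5 + (⅛)*(-1/14)*561 - 16/((⅛)*(-1/14)*561)) - 2564596) = 1/((5 - 561/112 - 16/(-561/112)) - 2564596) = 1/((5 - 561/112 - 16*(-112/561)) - 2564596) = 1/((5 - 561/112 + 1792/561) - 2564596) = 1/(200143/62832 - 2564596) = 1/(-161138495729/62832) = -62832/161138495729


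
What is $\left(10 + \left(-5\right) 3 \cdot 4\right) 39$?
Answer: $-1950$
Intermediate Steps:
$\left(10 + \left(-5\right) 3 \cdot 4\right) 39 = \left(10 - 60\right) 39 = \left(-50\right) 39 = -1950$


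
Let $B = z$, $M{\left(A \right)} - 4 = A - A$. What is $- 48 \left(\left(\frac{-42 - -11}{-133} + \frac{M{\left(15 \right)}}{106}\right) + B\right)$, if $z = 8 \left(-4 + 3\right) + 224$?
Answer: $- \frac{73175664}{7049} \approx -10381.0$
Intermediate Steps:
$M{\left(A \right)} = 4$ ($M{\left(A \right)} = 4 + \left(A - A\right) = 4 + 0 = 4$)
$z = 216$ ($z = 8 \left(-1\right) + 224 = -8 + 224 = 216$)
$B = 216$
$- 48 \left(\left(\frac{-42 - -11}{-133} + \frac{M{\left(15 \right)}}{106}\right) + B\right) = - 48 \left(\left(\frac{-42 - -11}{-133} + \frac{4}{106}\right) + 216\right) = - 48 \left(\left(\left(-42 + 11\right) \left(- \frac{1}{133}\right) + 4 \cdot \frac{1}{106}\right) + 216\right) = - 48 \left(\left(\left(-31\right) \left(- \frac{1}{133}\right) + \frac{2}{53}\right) + 216\right) = - 48 \left(\left(\frac{31}{133} + \frac{2}{53}\right) + 216\right) = - 48 \left(\frac{1909}{7049} + 216\right) = \left(-48\right) \frac{1524493}{7049} = - \frac{73175664}{7049}$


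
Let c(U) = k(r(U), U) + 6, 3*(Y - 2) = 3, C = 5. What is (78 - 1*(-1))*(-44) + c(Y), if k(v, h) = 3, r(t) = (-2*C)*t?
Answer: -3467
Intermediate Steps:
r(t) = -10*t (r(t) = (-2*5)*t = -10*t)
Y = 3 (Y = 2 + (⅓)*3 = 2 + 1 = 3)
c(U) = 9 (c(U) = 3 + 6 = 9)
(78 - 1*(-1))*(-44) + c(Y) = (78 - 1*(-1))*(-44) + 9 = (78 + 1)*(-44) + 9 = 79*(-44) + 9 = -3476 + 9 = -3467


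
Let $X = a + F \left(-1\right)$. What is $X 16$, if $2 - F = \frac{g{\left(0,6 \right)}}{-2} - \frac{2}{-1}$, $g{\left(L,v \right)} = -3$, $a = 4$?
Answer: $88$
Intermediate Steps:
$F = - \frac{3}{2}$ ($F = 2 - \left(- \frac{3}{-2} - \frac{2}{-1}\right) = 2 - \left(\left(-3\right) \left(- \frac{1}{2}\right) - -2\right) = 2 - \left(\frac{3}{2} + 2\right) = 2 - \frac{7}{2} = - \frac{3}{2} \approx -1.5$)
$X = \frac{11}{2}$ ($X = 4 - - \frac{3}{2} = 4 + \frac{3}{2} = \frac{11}{2} \approx 5.5$)
$X 16 = \frac{11}{2} \cdot 16 = 88$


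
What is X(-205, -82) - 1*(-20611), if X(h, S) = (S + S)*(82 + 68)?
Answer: -3989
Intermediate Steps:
X(h, S) = 300*S (X(h, S) = (2*S)*150 = 300*S)
X(-205, -82) - 1*(-20611) = 300*(-82) - 1*(-20611) = -24600 + 20611 = -3989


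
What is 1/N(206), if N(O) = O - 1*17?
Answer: 1/189 ≈ 0.0052910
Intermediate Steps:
N(O) = -17 + O (N(O) = O - 17 = -17 + O)
1/N(206) = 1/(-17 + 206) = 1/189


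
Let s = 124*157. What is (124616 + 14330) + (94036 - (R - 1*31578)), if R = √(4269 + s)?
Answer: 264560 - √23737 ≈ 2.6441e+5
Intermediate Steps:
s = 19468
R = √23737 (R = √(4269 + 19468) = √23737 ≈ 154.07)
(124616 + 14330) + (94036 - (R - 1*31578)) = (124616 + 14330) + (94036 - (√23737 - 1*31578)) = 138946 + (94036 - (√23737 - 31578)) = 138946 + (94036 - (-31578 + √23737)) = 138946 + (94036 + (31578 - √23737)) = 138946 + (125614 - √23737) = 264560 - √23737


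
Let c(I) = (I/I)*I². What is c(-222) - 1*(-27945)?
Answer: 77229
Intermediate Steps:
c(I) = I² (c(I) = 1*I² = I²)
c(-222) - 1*(-27945) = (-222)² - 1*(-27945) = 49284 + 27945 = 77229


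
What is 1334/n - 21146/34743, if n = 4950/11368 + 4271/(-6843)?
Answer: -1802856440803238/255011500677 ≈ -7069.7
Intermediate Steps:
n = -7339939/38895612 (n = 4950*(1/11368) + 4271*(-1/6843) = 2475/5684 - 4271/6843 = -7339939/38895612 ≈ -0.18871)
1334/n - 21146/34743 = 1334/(-7339939/38895612) - 21146/34743 = 1334*(-38895612/7339939) - 21146*1/34743 = -51886746408/7339939 - 21146/34743 = -1802856440803238/255011500677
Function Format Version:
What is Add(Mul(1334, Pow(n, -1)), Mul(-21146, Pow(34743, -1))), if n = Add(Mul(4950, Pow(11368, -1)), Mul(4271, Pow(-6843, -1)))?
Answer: Rational(-1802856440803238, 255011500677) ≈ -7069.7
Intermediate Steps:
n = Rational(-7339939, 38895612) (n = Add(Mul(4950, Rational(1, 11368)), Mul(4271, Rational(-1, 6843))) = Add(Rational(2475, 5684), Rational(-4271, 6843)) = Rational(-7339939, 38895612) ≈ -0.18871)
Add(Mul(1334, Pow(n, -1)), Mul(-21146, Pow(34743, -1))) = Add(Mul(1334, Pow(Rational(-7339939, 38895612), -1)), Mul(-21146, Pow(34743, -1))) = Add(Mul(1334, Rational(-38895612, 7339939)), Mul(-21146, Rational(1, 34743))) = Add(Rational(-51886746408, 7339939), Rational(-21146, 34743)) = Rational(-1802856440803238, 255011500677)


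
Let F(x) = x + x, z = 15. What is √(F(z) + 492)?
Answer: 3*√58 ≈ 22.847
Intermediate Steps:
F(x) = 2*x
√(F(z) + 492) = √(2*15 + 492) = √(30 + 492) = √522 = 3*√58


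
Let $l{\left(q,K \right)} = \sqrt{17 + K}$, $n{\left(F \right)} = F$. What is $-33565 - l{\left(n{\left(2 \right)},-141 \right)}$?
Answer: $-33565 - 2 i \sqrt{31} \approx -33565.0 - 11.136 i$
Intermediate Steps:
$-33565 - l{\left(n{\left(2 \right)},-141 \right)} = -33565 - \sqrt{17 - 141} = -33565 - \sqrt{-124} = -33565 - 2 i \sqrt{31}$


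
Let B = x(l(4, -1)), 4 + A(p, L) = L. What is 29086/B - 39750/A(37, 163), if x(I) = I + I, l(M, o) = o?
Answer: -14793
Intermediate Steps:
x(I) = 2*I
A(p, L) = -4 + L
B = -2 (B = 2*(-1) = -2)
29086/B - 39750/A(37, 163) = 29086/(-2) - 39750/(-4 + 163) = 29086*(-1/2) - 39750/159 = -14543 - 39750*1/159 = -14543 - 250 = -14793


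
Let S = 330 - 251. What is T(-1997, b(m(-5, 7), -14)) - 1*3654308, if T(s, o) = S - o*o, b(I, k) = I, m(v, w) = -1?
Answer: -3654230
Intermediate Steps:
S = 79
T(s, o) = 79 - o**2 (T(s, o) = 79 - o*o = 79 - o**2)
T(-1997, b(m(-5, 7), -14)) - 1*3654308 = (79 - 1*(-1)**2) - 1*3654308 = (79 - 1*1) - 3654308 = (79 - 1) - 3654308 = 78 - 3654308 = -3654230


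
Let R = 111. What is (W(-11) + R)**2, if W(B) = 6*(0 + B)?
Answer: 2025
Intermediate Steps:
W(B) = 6*B
(W(-11) + R)**2 = (6*(-11) + 111)**2 = (-66 + 111)**2 = 45**2 = 2025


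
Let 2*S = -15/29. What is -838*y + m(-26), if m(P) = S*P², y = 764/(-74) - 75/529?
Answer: 4879102496/567617 ≈ 8595.8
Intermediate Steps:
S = -15/58 (S = (-15/29)/2 = (-15*1/29)/2 = (½)*(-15/29) = -15/58 ≈ -0.25862)
y = -204853/19573 (y = 764*(-1/74) - 75*1/529 = -382/37 - 75/529 = -204853/19573 ≈ -10.466)
m(P) = -15*P²/58
-838*y + m(-26) = -838*(-204853/19573) - 15/58*(-26)² = 171666814/19573 - 15/58*676 = 171666814/19573 - 5070/29 = 4879102496/567617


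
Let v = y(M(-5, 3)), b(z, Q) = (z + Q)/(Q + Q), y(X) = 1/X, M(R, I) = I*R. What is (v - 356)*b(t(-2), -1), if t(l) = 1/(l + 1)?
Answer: -5341/15 ≈ -356.07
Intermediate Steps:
t(l) = 1/(1 + l)
b(z, Q) = (Q + z)/(2*Q) (b(z, Q) = (Q + z)/((2*Q)) = (Q + z)*(1/(2*Q)) = (Q + z)/(2*Q))
v = -1/15 (v = 1/(3*(-5)) = 1/(-15) = -1/15 ≈ -0.066667)
(v - 356)*b(t(-2), -1) = (-1/15 - 356)*((½)*(-1 + 1/(1 - 2))/(-1)) = -5341*(-1)*(-1 + 1/(-1))/30 = -5341*(-1)*(-1 - 1)/30 = -5341*(-1)*(-2)/30 = -5341/15*1 = -5341/15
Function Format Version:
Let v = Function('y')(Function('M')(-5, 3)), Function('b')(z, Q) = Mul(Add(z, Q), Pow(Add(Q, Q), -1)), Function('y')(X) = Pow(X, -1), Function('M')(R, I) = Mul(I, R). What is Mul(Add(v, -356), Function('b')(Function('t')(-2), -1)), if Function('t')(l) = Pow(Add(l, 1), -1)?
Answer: Rational(-5341, 15) ≈ -356.07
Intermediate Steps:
Function('t')(l) = Pow(Add(1, l), -1)
Function('b')(z, Q) = Mul(Rational(1, 2), Pow(Q, -1), Add(Q, z)) (Function('b')(z, Q) = Mul(Add(Q, z), Pow(Mul(2, Q), -1)) = Mul(Add(Q, z), Mul(Rational(1, 2), Pow(Q, -1))) = Mul(Rational(1, 2), Pow(Q, -1), Add(Q, z)))
v = Rational(-1, 15) (v = Pow(Mul(3, -5), -1) = Pow(-15, -1) = Rational(-1, 15) ≈ -0.066667)
Mul(Add(v, -356), Function('b')(Function('t')(-2), -1)) = Mul(Add(Rational(-1, 15), -356), Mul(Rational(1, 2), Pow(-1, -1), Add(-1, Pow(Add(1, -2), -1)))) = Mul(Rational(-5341, 15), Mul(Rational(1, 2), -1, Add(-1, Pow(-1, -1)))) = Mul(Rational(-5341, 15), Mul(Rational(1, 2), -1, Add(-1, -1))) = Mul(Rational(-5341, 15), Mul(Rational(1, 2), -1, -2)) = Mul(Rational(-5341, 15), 1) = Rational(-5341, 15)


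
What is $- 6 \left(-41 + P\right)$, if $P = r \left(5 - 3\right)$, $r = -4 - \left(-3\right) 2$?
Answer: $222$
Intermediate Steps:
$r = 2$ ($r = -4 - -6 = -4 + 6 = 2$)
$P = 4$ ($P = 2 \left(5 - 3\right) = 2 \cdot 2 = 4$)
$- 6 \left(-41 + P\right) = - 6 \left(-41 + 4\right) = \left(-6\right) \left(-37\right) = 222$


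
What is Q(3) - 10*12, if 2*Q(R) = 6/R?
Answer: -119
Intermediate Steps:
Q(R) = 3/R (Q(R) = (6/R)/2 = 3/R)
Q(3) - 10*12 = 3/3 - 10*12 = 3*(⅓) - 120 = 1 - 120 = -119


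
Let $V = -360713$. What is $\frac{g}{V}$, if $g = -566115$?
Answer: $\frac{566115}{360713} \approx 1.5694$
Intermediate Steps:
$\frac{g}{V} = - \frac{566115}{-360713} = \left(-566115\right) \left(- \frac{1}{360713}\right) = \frac{566115}{360713}$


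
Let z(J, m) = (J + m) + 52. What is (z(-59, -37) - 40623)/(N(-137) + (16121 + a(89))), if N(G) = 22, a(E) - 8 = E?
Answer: -40667/16240 ≈ -2.5041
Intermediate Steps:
z(J, m) = 52 + J + m
a(E) = 8 + E
(z(-59, -37) - 40623)/(N(-137) + (16121 + a(89))) = ((52 - 59 - 37) - 40623)/(22 + (16121 + (8 + 89))) = (-44 - 40623)/(22 + (16121 + 97)) = -40667/(22 + 16218) = -40667/16240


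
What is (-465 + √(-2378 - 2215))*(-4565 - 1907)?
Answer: 3009480 - 6472*I*√4593 ≈ 3.0095e+6 - 4.3862e+5*I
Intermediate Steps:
(-465 + √(-2378 - 2215))*(-4565 - 1907) = (-465 + √(-4593))*(-6472) = (-465 + I*√4593)*(-6472) = 3009480 - 6472*I*√4593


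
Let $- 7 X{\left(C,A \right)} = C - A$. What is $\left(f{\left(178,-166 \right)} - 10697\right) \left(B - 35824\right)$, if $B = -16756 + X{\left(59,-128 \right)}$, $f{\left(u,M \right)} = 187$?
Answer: $\frac{3870275970}{7} \approx 5.529 \cdot 10^{8}$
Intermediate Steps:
$X{\left(C,A \right)} = - \frac{C}{7} + \frac{A}{7}$ ($X{\left(C,A \right)} = - \frac{C - A}{7} = - \frac{C}{7} + \frac{A}{7}$)
$B = - \frac{117479}{7}$ ($B = -16756 + \left(\left(- \frac{1}{7}\right) 59 + \frac{1}{7} \left(-128\right)\right) = -16756 - \frac{187}{7} = - \frac{117479}{7} \approx -16783.0$)
$\left(f{\left(178,-166 \right)} - 10697\right) \left(B - 35824\right) = \left(187 - 10697\right) \left(- \frac{117479}{7} - 35824\right) = \left(-10510\right) \left(- \frac{368247}{7}\right) = \frac{3870275970}{7}$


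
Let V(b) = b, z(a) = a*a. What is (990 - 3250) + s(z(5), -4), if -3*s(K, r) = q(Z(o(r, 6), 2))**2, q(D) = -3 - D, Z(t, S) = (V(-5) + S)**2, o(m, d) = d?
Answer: -2308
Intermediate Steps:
z(a) = a**2
Z(t, S) = (-5 + S)**2
s(K, r) = -48 (s(K, r) = -(-3 - (-5 + 2)**2)**2/3 = -(-3 - 1*(-3)**2)**2/3 = -(-3 - 1*9)**2/3 = -(-3 - 9)**2/3 = -1/3*(-12)**2 = -1/3*144 = -48)
(990 - 3250) + s(z(5), -4) = (990 - 3250) - 48 = -2260 - 48 = -2308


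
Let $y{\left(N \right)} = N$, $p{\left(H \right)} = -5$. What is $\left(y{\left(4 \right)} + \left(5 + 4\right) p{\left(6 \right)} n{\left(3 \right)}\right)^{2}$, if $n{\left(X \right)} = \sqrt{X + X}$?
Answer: $12166 - 360 \sqrt{6} \approx 11284.0$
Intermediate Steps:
$n{\left(X \right)} = \sqrt{2} \sqrt{X}$ ($n{\left(X \right)} = \sqrt{2 X} = \sqrt{2} \sqrt{X}$)
$\left(y{\left(4 \right)} + \left(5 + 4\right) p{\left(6 \right)} n{\left(3 \right)}\right)^{2} = \left(4 + \left(5 + 4\right) \left(-5\right) \sqrt{2} \sqrt{3}\right)^{2} = \left(4 + 9 \left(-5\right) \sqrt{6}\right)^{2} = \left(4 - 45 \sqrt{6}\right)^{2}$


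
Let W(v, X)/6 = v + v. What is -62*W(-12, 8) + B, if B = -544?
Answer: 8384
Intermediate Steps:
W(v, X) = 12*v (W(v, X) = 6*(v + v) = 6*(2*v) = 12*v)
-62*W(-12, 8) + B = -744*(-12) - 544 = -62*(-144) - 544 = 8928 - 544 = 8384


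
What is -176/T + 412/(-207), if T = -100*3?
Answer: -7264/5175 ≈ -1.4037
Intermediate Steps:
T = -300
-176/T + 412/(-207) = -176/(-300) + 412/(-207) = -176*(-1/300) + 412*(-1/207) = 44/75 - 412/207 = -7264/5175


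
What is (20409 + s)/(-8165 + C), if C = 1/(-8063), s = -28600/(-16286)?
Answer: -1340109197581/536089486628 ≈ -2.4998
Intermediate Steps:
s = 14300/8143 (s = -28600*(-1/16286) = 14300/8143 ≈ 1.7561)
C = -1/8063 ≈ -0.00012402
(20409 + s)/(-8165 + C) = (20409 + 14300/8143)/(-8165 - 1/8063) = 166204787/(8143*(-65834396/8063)) = (166204787/8143)*(-8063/65834396) = -1340109197581/536089486628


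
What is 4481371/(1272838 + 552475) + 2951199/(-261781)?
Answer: -4213724118536/477832262453 ≈ -8.8184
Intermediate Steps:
4481371/(1272838 + 552475) + 2951199/(-261781) = 4481371/1825313 + 2951199*(-1/261781) = 4481371*(1/1825313) - 2951199/261781 = 4481371/1825313 - 2951199/261781 = -4213724118536/477832262453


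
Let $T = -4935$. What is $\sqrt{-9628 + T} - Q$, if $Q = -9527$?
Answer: $9527 + i \sqrt{14563} \approx 9527.0 + 120.68 i$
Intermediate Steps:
$\sqrt{-9628 + T} - Q = \sqrt{-9628 - 4935} - -9527 = \sqrt{-14563} + 9527 = i \sqrt{14563} + 9527 = 9527 + i \sqrt{14563}$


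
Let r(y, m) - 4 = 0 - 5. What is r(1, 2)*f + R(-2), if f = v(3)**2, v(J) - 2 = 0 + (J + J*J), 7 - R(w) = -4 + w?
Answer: -183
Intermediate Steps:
R(w) = 11 - w (R(w) = 7 - (-4 + w) = 7 + (4 - w) = 11 - w)
r(y, m) = -1 (r(y, m) = 4 + (0 - 5) = 4 - 5 = -1)
v(J) = 2 + J + J**2 (v(J) = 2 + (0 + (J + J*J)) = 2 + (0 + (J + J**2)) = 2 + (J + J**2) = 2 + J + J**2)
f = 196 (f = (2 + 3 + 3**2)**2 = (2 + 3 + 9)**2 = 14**2 = 196)
r(1, 2)*f + R(-2) = -1*196 + (11 - 1*(-2)) = -196 + (11 + 2) = -196 + 13 = -183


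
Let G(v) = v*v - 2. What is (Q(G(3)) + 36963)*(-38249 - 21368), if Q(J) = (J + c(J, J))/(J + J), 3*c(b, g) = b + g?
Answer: -13222037111/6 ≈ -2.2037e+9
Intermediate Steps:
G(v) = -2 + v² (G(v) = v² - 2 = -2 + v²)
c(b, g) = b/3 + g/3 (c(b, g) = (b + g)/3 = b/3 + g/3)
Q(J) = ⅚ (Q(J) = (J + (J/3 + J/3))/(J + J) = (J + 2*J/3)/((2*J)) = (5*J/3)*(1/(2*J)) = ⅚)
(Q(G(3)) + 36963)*(-38249 - 21368) = (⅚ + 36963)*(-38249 - 21368) = (221783/6)*(-59617) = -13222037111/6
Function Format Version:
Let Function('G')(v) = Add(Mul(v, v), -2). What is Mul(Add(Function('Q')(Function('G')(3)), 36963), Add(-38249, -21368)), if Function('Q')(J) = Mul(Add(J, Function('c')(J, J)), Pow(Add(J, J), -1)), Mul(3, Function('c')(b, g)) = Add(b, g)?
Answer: Rational(-13222037111, 6) ≈ -2.2037e+9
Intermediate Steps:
Function('G')(v) = Add(-2, Pow(v, 2)) (Function('G')(v) = Add(Pow(v, 2), -2) = Add(-2, Pow(v, 2)))
Function('c')(b, g) = Add(Mul(Rational(1, 3), b), Mul(Rational(1, 3), g)) (Function('c')(b, g) = Mul(Rational(1, 3), Add(b, g)) = Add(Mul(Rational(1, 3), b), Mul(Rational(1, 3), g)))
Function('Q')(J) = Rational(5, 6) (Function('Q')(J) = Mul(Add(J, Add(Mul(Rational(1, 3), J), Mul(Rational(1, 3), J))), Pow(Add(J, J), -1)) = Mul(Add(J, Mul(Rational(2, 3), J)), Pow(Mul(2, J), -1)) = Mul(Mul(Rational(5, 3), J), Mul(Rational(1, 2), Pow(J, -1))) = Rational(5, 6))
Mul(Add(Function('Q')(Function('G')(3)), 36963), Add(-38249, -21368)) = Mul(Add(Rational(5, 6), 36963), Add(-38249, -21368)) = Mul(Rational(221783, 6), -59617) = Rational(-13222037111, 6)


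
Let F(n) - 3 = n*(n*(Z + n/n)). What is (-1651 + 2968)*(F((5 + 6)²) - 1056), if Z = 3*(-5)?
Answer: -271337559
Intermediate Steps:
Z = -15
F(n) = 3 - 14*n² (F(n) = 3 + n*(n*(-15 + n/n)) = 3 + n*(n*(-15 + 1)) = 3 + n*(n*(-14)) = 3 + n*(-14*n) = 3 - 14*n²)
(-1651 + 2968)*(F((5 + 6)²) - 1056) = (-1651 + 2968)*((3 - 14*(5 + 6)⁴) - 1056) = 1317*((3 - 14*(11²)²) - 1056) = 1317*((3 - 14*121²) - 1056) = 1317*((3 - 14*14641) - 1056) = 1317*((3 - 204974) - 1056) = 1317*(-204971 - 1056) = 1317*(-206027) = -271337559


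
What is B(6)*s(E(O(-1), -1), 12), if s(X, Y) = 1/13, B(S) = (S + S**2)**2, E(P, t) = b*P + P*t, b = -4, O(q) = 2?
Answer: 1764/13 ≈ 135.69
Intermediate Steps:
E(P, t) = -4*P + P*t
s(X, Y) = 1/13
B(6)*s(E(O(-1), -1), 12) = (6**2*(1 + 6)**2)*(1/13) = (36*7**2)*(1/13) = (36*49)*(1/13) = 1764*(1/13) = 1764/13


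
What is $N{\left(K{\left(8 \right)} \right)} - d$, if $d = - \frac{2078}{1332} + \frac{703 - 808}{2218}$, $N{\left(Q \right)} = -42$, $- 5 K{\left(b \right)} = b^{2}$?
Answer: $- \frac{14916866}{369297} \approx -40.393$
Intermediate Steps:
$K{\left(b \right)} = - \frac{b^{2}}{5}$
$d = - \frac{593608}{369297}$ ($d = \left(-2078\right) \frac{1}{1332} - \frac{105}{2218} = - \frac{1039}{666} - \frac{105}{2218} = - \frac{593608}{369297} \approx -1.6074$)
$N{\left(K{\left(8 \right)} \right)} - d = -42 - - \frac{593608}{369297} = -42 + \frac{593608}{369297} = - \frac{14916866}{369297}$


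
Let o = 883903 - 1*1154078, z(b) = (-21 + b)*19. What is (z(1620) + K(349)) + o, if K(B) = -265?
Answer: -240059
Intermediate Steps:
z(b) = -399 + 19*b
o = -270175 (o = 883903 - 1154078 = -270175)
(z(1620) + K(349)) + o = ((-399 + 19*1620) - 265) - 270175 = ((-399 + 30780) - 265) - 270175 = (30381 - 265) - 270175 = 30116 - 270175 = -240059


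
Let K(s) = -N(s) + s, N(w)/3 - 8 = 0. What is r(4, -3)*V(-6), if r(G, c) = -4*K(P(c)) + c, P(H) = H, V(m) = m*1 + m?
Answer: -1260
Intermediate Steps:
V(m) = 2*m (V(m) = m + m = 2*m)
N(w) = 24 (N(w) = 24 + 3*0 = 24 + 0 = 24)
K(s) = -24 + s (K(s) = -1*24 + s = -24 + s)
r(G, c) = 96 - 3*c (r(G, c) = -4*(-24 + c) + c = (96 - 4*c) + c = 96 - 3*c)
r(4, -3)*V(-6) = (96 - 3*(-3))*(2*(-6)) = (96 + 9)*(-12) = 105*(-12) = -1260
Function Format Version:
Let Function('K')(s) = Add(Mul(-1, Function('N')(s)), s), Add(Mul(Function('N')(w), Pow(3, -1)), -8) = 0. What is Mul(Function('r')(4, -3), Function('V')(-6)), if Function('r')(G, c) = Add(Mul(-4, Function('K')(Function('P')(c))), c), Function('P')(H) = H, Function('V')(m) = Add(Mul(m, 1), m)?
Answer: -1260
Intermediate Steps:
Function('V')(m) = Mul(2, m) (Function('V')(m) = Add(m, m) = Mul(2, m))
Function('N')(w) = 24 (Function('N')(w) = Add(24, Mul(3, 0)) = Add(24, 0) = 24)
Function('K')(s) = Add(-24, s) (Function('K')(s) = Add(Mul(-1, 24), s) = Add(-24, s))
Function('r')(G, c) = Add(96, Mul(-3, c)) (Function('r')(G, c) = Add(Mul(-4, Add(-24, c)), c) = Add(Add(96, Mul(-4, c)), c) = Add(96, Mul(-3, c)))
Mul(Function('r')(4, -3), Function('V')(-6)) = Mul(Add(96, Mul(-3, -3)), Mul(2, -6)) = Mul(Add(96, 9), -12) = Mul(105, -12) = -1260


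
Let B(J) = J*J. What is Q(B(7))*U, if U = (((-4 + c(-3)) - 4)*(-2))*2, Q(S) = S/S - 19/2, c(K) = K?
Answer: -374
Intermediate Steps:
B(J) = J²
Q(S) = -17/2 (Q(S) = 1 - 19*½ = 1 - 19/2 = -17/2)
U = 44 (U = (((-4 - 3) - 4)*(-2))*2 = ((-7 - 4)*(-2))*2 = -11*(-2)*2 = 22*2 = 44)
Q(B(7))*U = -17/2*44 = -374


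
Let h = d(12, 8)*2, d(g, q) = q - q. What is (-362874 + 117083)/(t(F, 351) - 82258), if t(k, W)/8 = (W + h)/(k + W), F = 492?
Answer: 69067271/23113562 ≈ 2.9882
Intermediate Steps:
d(g, q) = 0
h = 0 (h = 0*2 = 0)
t(k, W) = 8*W/(W + k) (t(k, W) = 8*((W + 0)/(k + W)) = 8*(W/(W + k)) = 8*W/(W + k))
(-362874 + 117083)/(t(F, 351) - 82258) = (-362874 + 117083)/(8*351/(351 + 492) - 82258) = -245791/(8*351/843 - 82258) = -245791/(8*351*(1/843) - 82258) = -245791/(936/281 - 82258) = -245791/(-23113562/281) = -245791*(-281/23113562) = 69067271/23113562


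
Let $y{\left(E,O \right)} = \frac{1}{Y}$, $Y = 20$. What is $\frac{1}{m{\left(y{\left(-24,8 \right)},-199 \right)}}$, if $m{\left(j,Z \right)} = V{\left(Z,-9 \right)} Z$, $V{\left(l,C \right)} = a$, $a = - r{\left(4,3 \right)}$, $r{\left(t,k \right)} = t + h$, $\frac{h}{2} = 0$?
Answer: $\frac{1}{796} \approx 0.0012563$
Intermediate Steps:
$h = 0$ ($h = 2 \cdot 0 = 0$)
$r{\left(t,k \right)} = t$ ($r{\left(t,k \right)} = t + 0 = t$)
$a = -4$ ($a = \left(-1\right) 4 = -4$)
$V{\left(l,C \right)} = -4$
$y{\left(E,O \right)} = \frac{1}{20}$
$m{\left(j,Z \right)} = - 4 Z$
$\frac{1}{m{\left(y{\left(-24,8 \right)},-199 \right)}} = \frac{1}{\left(-4\right) \left(-199\right)} = \frac{1}{796}$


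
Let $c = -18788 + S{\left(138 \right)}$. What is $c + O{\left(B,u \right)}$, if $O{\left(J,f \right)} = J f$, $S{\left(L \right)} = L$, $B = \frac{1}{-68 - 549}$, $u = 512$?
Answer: $- \frac{11507562}{617} \approx -18651.0$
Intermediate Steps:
$B = - \frac{1}{617}$ ($B = \frac{1}{-617} = - \frac{1}{617} \approx -0.0016207$)
$c = -18650$ ($c = -18788 + 138 = -18650$)
$c + O{\left(B,u \right)} = -18650 - \frac{512}{617} = - \frac{11507562}{617}$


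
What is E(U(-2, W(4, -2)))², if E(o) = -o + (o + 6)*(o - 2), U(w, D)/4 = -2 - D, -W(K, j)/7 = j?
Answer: 15147664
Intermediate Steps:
W(K, j) = -7*j
U(w, D) = -8 - 4*D (U(w, D) = 4*(-2 - D) = -8 - 4*D)
E(o) = -o + (-2 + o)*(6 + o) (E(o) = -o + (6 + o)*(-2 + o) = -o + (-2 + o)*(6 + o))
E(U(-2, W(4, -2)))² = (-12 + (-8 - (-28)*(-2))² + 3*(-8 - (-28)*(-2)))² = (-12 + (-8 - 4*14)² + 3*(-8 - 4*14))² = (-12 + (-8 - 56)² + 3*(-8 - 56))² = (-12 + (-64)² + 3*(-64))² = (-12 + 4096 - 192)² = 3892² = 15147664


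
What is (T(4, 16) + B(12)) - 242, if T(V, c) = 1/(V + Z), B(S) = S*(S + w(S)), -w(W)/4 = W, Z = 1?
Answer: -3369/5 ≈ -673.80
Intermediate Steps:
w(W) = -4*W
B(S) = -3*S² (B(S) = S*(S - 4*S) = S*(-3*S) = -3*S²)
T(V, c) = 1/(1 + V) (T(V, c) = 1/(V + 1) = 1/(1 + V))
(T(4, 16) + B(12)) - 242 = (1/(1 + 4) - 3*12²) - 242 = (1/5 - 3*144) - 242 = (⅕ - 432) - 242 = -2159/5 - 242 = -3369/5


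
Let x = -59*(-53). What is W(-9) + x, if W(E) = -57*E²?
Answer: -1490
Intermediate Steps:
x = 3127
W(-9) + x = -57*(-9)² + 3127 = -57*81 + 3127 = -4617 + 3127 = -1490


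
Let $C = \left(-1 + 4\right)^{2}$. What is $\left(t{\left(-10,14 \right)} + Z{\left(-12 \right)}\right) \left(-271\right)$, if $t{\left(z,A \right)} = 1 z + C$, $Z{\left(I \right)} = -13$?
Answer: $3794$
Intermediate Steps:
$C = 9$ ($C = 3^{2} = 9$)
$t{\left(z,A \right)} = 9 + z$ ($t{\left(z,A \right)} = 1 z + 9 = z + 9 = 9 + z$)
$\left(t{\left(-10,14 \right)} + Z{\left(-12 \right)}\right) \left(-271\right) = \left(\left(9 - 10\right) - 13\right) \left(-271\right) = \left(-1 - 13\right) \left(-271\right) = \left(-14\right) \left(-271\right) = 3794$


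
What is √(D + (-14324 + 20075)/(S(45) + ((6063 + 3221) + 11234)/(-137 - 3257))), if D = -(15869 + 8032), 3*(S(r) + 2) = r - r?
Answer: 10*I*√566481174/1517 ≈ 156.89*I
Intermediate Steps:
S(r) = -2 (S(r) = -2 + (r - r)/3 = -2 + (⅓)*0 = -2 + 0 = -2)
D = -23901 (D = -1*23901 = -23901)
√(D + (-14324 + 20075)/(S(45) + ((6063 + 3221) + 11234)/(-137 - 3257))) = √(-23901 + (-14324 + 20075)/(-2 + ((6063 + 3221) + 11234)/(-137 - 3257))) = √(-23901 + 5751/(-2 + (9284 + 11234)/(-3394))) = √(-23901 + 5751/(-2 + 20518*(-1/3394))) = √(-23901 + 5751/(-2 - 10259/1697)) = √(-23901 + 5751/(-13653/1697)) = √(-23901 + 5751*(-1697/13653)) = √(-23901 - 1084383/1517) = √(-37342200/1517) = 10*I*√566481174/1517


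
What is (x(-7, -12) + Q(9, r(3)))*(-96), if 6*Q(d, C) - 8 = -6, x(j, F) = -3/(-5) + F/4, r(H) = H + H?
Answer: 992/5 ≈ 198.40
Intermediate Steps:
r(H) = 2*H
x(j, F) = ⅗ + F/4 (x(j, F) = -3*(-⅕) + F*(¼) = ⅗ + F/4)
Q(d, C) = ⅓ (Q(d, C) = 4/3 + (⅙)*(-6) = 4/3 - 1 = ⅓)
(x(-7, -12) + Q(9, r(3)))*(-96) = ((⅗ + (¼)*(-12)) + ⅓)*(-96) = ((⅗ - 3) + ⅓)*(-96) = (-12/5 + ⅓)*(-96) = -31/15*(-96) = 992/5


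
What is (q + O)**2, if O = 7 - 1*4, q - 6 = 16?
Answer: 625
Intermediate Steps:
q = 22 (q = 6 + 16 = 22)
O = 3 (O = 7 - 4 = 3)
(q + O)**2 = (22 + 3)**2 = 25**2 = 625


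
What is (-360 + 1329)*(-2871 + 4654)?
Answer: 1727727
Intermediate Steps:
(-360 + 1329)*(-2871 + 4654) = 969*1783 = 1727727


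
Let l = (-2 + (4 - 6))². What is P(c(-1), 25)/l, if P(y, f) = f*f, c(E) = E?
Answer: 625/16 ≈ 39.063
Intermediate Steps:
l = 16 (l = (-2 - 2)² = (-4)² = 16)
P(y, f) = f²
P(c(-1), 25)/l = 25²/16 = 625*(1/16) = 625/16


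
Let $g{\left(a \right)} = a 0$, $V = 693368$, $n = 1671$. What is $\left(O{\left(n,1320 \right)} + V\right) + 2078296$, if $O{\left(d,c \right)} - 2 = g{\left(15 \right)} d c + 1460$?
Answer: $2773126$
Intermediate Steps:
$g{\left(a \right)} = 0$
$O{\left(d,c \right)} = 1462$ ($O{\left(d,c \right)} = 2 + \left(0 d c + 1460\right) = 2 + \left(0 c + 1460\right) = 2 + \left(0 + 1460\right) = 2 + 1460 = 1462$)
$\left(O{\left(n,1320 \right)} + V\right) + 2078296 = \left(1462 + 693368\right) + 2078296 = 694830 + 2078296 = 2773126$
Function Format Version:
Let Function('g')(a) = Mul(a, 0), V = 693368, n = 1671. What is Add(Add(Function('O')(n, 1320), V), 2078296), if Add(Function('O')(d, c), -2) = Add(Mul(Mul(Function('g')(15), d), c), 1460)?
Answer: 2773126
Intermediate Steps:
Function('g')(a) = 0
Function('O')(d, c) = 1462 (Function('O')(d, c) = Add(2, Add(Mul(Mul(0, d), c), 1460)) = Add(2, Add(Mul(0, c), 1460)) = Add(2, Add(0, 1460)) = Add(2, 1460) = 1462)
Add(Add(Function('O')(n, 1320), V), 2078296) = Add(Add(1462, 693368), 2078296) = Add(694830, 2078296) = 2773126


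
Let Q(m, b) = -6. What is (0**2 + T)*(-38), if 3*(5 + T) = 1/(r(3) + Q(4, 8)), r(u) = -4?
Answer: 2869/15 ≈ 191.27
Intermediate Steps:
T = -151/30 (T = -5 + 1/(3*(-4 - 6)) = -5 + (1/3)/(-10) = -5 + (1/3)*(-1/10) = -5 - 1/30 = -151/30 ≈ -5.0333)
(0**2 + T)*(-38) = (0**2 - 151/30)*(-38) = (0 - 151/30)*(-38) = -151/30*(-38) = 2869/15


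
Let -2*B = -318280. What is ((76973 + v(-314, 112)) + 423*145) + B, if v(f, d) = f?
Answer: 297134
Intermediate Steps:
B = 159140 (B = -1/2*(-318280) = 159140)
((76973 + v(-314, 112)) + 423*145) + B = ((76973 - 314) + 423*145) + 159140 = (76659 + 61335) + 159140 = 137994 + 159140 = 297134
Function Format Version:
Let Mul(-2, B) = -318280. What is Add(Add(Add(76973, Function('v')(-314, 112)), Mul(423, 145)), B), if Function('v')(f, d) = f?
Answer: 297134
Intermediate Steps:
B = 159140 (B = Mul(Rational(-1, 2), -318280) = 159140)
Add(Add(Add(76973, Function('v')(-314, 112)), Mul(423, 145)), B) = Add(Add(Add(76973, -314), Mul(423, 145)), 159140) = Add(Add(76659, 61335), 159140) = Add(137994, 159140) = 297134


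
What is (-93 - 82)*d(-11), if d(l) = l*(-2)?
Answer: -3850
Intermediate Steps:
d(l) = -2*l
(-93 - 82)*d(-11) = (-93 - 82)*(-2*(-11)) = -175*22 = -3850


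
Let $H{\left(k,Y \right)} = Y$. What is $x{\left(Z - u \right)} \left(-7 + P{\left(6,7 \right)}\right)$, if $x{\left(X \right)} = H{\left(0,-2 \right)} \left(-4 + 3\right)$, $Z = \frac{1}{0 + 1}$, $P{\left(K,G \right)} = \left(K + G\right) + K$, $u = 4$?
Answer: $24$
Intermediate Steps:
$P{\left(K,G \right)} = G + 2 K$ ($P{\left(K,G \right)} = \left(G + K\right) + K = G + 2 K$)
$Z = 1$ ($Z = 1^{-1} = 1$)
$x{\left(X \right)} = 2$ ($x{\left(X \right)} = - 2 \left(-4 + 3\right) = \left(-2\right) \left(-1\right) = 2$)
$x{\left(Z - u \right)} \left(-7 + P{\left(6,7 \right)}\right) = 2 \left(-7 + \left(7 + 2 \cdot 6\right)\right) = 2 \left(-7 + \left(7 + 12\right)\right) = 2 \left(-7 + 19\right) = 2 \cdot 12 = 24$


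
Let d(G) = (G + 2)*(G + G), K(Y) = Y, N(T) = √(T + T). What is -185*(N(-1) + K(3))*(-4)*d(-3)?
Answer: 13320 + 4440*I*√2 ≈ 13320.0 + 6279.1*I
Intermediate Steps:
N(T) = √2*√T (N(T) = √(2*T) = √2*√T)
d(G) = 2*G*(2 + G) (d(G) = (2 + G)*(2*G) = 2*G*(2 + G))
-185*(N(-1) + K(3))*(-4)*d(-3) = -185*(√2*√(-1) + 3)*(-4)*2*(-3)*(2 - 3) = -185*(√2*I + 3)*(-4)*2*(-3)*(-1) = -185*(I*√2 + 3)*(-4)*6 = -185*(3 + I*√2)*(-4)*6 = -185*(-12 - 4*I*√2)*6 = -185*(-72 - 24*I*√2) = 13320 + 4440*I*√2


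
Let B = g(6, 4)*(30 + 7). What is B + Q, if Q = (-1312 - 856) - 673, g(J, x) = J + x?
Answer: -2471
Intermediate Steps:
Q = -2841 (Q = -2168 - 673 = -2841)
B = 370 (B = (6 + 4)*(30 + 7) = 10*37 = 370)
B + Q = 370 - 2841 = -2471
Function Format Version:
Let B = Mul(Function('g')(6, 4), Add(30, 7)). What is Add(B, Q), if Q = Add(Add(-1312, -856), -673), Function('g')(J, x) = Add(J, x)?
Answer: -2471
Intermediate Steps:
Q = -2841 (Q = Add(-2168, -673) = -2841)
B = 370 (B = Mul(Add(6, 4), Add(30, 7)) = Mul(10, 37) = 370)
Add(B, Q) = Add(370, -2841) = -2471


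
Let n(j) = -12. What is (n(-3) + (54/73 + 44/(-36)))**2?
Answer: 67256401/431649 ≈ 155.81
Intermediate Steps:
(n(-3) + (54/73 + 44/(-36)))**2 = (-12 + (54/73 + 44/(-36)))**2 = (-12 + (54*(1/73) + 44*(-1/36)))**2 = (-12 + (54/73 - 11/9))**2 = (-12 - 317/657)**2 = (-8201/657)**2 = 67256401/431649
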